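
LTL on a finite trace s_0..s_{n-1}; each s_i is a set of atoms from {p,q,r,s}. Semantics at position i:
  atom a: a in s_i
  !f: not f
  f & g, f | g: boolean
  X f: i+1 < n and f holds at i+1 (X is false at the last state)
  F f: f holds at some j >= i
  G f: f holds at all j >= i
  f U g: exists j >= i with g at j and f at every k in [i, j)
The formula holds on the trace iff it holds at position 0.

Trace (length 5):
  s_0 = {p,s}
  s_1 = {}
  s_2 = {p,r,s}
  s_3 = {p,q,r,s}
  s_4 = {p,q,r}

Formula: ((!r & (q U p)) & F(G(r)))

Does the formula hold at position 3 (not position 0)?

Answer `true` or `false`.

Answer: false

Derivation:
s_0={p,s}: ((!r & (q U p)) & F(G(r)))=True (!r & (q U p))=True !r=True r=False (q U p)=True q=False p=True F(G(r))=True G(r)=False
s_1={}: ((!r & (q U p)) & F(G(r)))=False (!r & (q U p))=False !r=True r=False (q U p)=False q=False p=False F(G(r))=True G(r)=False
s_2={p,r,s}: ((!r & (q U p)) & F(G(r)))=False (!r & (q U p))=False !r=False r=True (q U p)=True q=False p=True F(G(r))=True G(r)=True
s_3={p,q,r,s}: ((!r & (q U p)) & F(G(r)))=False (!r & (q U p))=False !r=False r=True (q U p)=True q=True p=True F(G(r))=True G(r)=True
s_4={p,q,r}: ((!r & (q U p)) & F(G(r)))=False (!r & (q U p))=False !r=False r=True (q U p)=True q=True p=True F(G(r))=True G(r)=True
Evaluating at position 3: result = False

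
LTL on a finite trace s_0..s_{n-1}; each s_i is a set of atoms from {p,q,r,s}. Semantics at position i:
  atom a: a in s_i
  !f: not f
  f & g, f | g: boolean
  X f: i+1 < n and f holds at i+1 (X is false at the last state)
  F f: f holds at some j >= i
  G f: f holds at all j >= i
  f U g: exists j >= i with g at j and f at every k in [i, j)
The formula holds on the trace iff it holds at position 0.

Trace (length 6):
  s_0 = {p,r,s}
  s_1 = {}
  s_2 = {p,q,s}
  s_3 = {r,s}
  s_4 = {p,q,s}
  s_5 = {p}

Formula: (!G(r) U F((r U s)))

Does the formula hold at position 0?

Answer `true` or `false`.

s_0={p,r,s}: (!G(r) U F((r U s)))=True !G(r)=True G(r)=False r=True F((r U s))=True (r U s)=True s=True
s_1={}: (!G(r) U F((r U s)))=True !G(r)=True G(r)=False r=False F((r U s))=True (r U s)=False s=False
s_2={p,q,s}: (!G(r) U F((r U s)))=True !G(r)=True G(r)=False r=False F((r U s))=True (r U s)=True s=True
s_3={r,s}: (!G(r) U F((r U s)))=True !G(r)=True G(r)=False r=True F((r U s))=True (r U s)=True s=True
s_4={p,q,s}: (!G(r) U F((r U s)))=True !G(r)=True G(r)=False r=False F((r U s))=True (r U s)=True s=True
s_5={p}: (!G(r) U F((r U s)))=False !G(r)=True G(r)=False r=False F((r U s))=False (r U s)=False s=False

Answer: true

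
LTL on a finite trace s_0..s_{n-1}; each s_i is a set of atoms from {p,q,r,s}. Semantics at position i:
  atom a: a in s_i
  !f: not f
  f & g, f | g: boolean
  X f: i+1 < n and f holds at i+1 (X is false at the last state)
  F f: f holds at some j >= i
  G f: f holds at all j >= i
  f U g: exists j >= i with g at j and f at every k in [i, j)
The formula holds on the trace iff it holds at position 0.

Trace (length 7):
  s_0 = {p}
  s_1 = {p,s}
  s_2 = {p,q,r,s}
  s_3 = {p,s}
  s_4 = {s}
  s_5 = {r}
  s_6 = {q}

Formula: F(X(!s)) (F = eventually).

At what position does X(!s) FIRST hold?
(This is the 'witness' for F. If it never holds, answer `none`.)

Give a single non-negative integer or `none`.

s_0={p}: X(!s)=False !s=True s=False
s_1={p,s}: X(!s)=False !s=False s=True
s_2={p,q,r,s}: X(!s)=False !s=False s=True
s_3={p,s}: X(!s)=False !s=False s=True
s_4={s}: X(!s)=True !s=False s=True
s_5={r}: X(!s)=True !s=True s=False
s_6={q}: X(!s)=False !s=True s=False
F(X(!s)) holds; first witness at position 4.

Answer: 4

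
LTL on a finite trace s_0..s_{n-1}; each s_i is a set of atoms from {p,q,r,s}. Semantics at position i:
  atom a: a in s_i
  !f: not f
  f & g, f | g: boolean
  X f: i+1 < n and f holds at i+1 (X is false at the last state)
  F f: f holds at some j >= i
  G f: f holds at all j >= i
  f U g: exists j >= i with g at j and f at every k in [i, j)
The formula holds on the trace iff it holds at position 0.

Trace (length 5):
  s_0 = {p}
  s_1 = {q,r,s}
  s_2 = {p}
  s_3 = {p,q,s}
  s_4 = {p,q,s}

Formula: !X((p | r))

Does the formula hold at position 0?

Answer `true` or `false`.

Answer: false

Derivation:
s_0={p}: !X((p | r))=False X((p | r))=True (p | r)=True p=True r=False
s_1={q,r,s}: !X((p | r))=False X((p | r))=True (p | r)=True p=False r=True
s_2={p}: !X((p | r))=False X((p | r))=True (p | r)=True p=True r=False
s_3={p,q,s}: !X((p | r))=False X((p | r))=True (p | r)=True p=True r=False
s_4={p,q,s}: !X((p | r))=True X((p | r))=False (p | r)=True p=True r=False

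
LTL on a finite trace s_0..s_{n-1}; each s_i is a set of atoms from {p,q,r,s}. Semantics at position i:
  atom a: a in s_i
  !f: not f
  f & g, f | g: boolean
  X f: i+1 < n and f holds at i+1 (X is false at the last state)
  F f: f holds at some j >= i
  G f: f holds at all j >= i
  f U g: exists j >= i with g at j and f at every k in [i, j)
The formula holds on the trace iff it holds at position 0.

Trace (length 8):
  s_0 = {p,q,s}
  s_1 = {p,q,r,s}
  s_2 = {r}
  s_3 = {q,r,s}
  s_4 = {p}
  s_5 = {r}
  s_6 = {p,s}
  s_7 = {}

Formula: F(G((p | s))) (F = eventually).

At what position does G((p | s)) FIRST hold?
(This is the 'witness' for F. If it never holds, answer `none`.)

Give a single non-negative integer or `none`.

s_0={p,q,s}: G((p | s))=False (p | s)=True p=True s=True
s_1={p,q,r,s}: G((p | s))=False (p | s)=True p=True s=True
s_2={r}: G((p | s))=False (p | s)=False p=False s=False
s_3={q,r,s}: G((p | s))=False (p | s)=True p=False s=True
s_4={p}: G((p | s))=False (p | s)=True p=True s=False
s_5={r}: G((p | s))=False (p | s)=False p=False s=False
s_6={p,s}: G((p | s))=False (p | s)=True p=True s=True
s_7={}: G((p | s))=False (p | s)=False p=False s=False
F(G((p | s))) does not hold (no witness exists).

Answer: none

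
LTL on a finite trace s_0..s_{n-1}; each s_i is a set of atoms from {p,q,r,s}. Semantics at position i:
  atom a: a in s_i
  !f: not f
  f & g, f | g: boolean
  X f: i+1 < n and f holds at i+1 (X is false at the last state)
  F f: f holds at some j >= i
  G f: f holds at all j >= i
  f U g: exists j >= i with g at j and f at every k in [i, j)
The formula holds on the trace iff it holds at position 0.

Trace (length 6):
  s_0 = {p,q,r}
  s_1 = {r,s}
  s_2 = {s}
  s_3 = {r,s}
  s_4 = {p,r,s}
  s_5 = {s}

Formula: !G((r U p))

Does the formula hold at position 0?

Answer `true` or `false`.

s_0={p,q,r}: !G((r U p))=True G((r U p))=False (r U p)=True r=True p=True
s_1={r,s}: !G((r U p))=True G((r U p))=False (r U p)=False r=True p=False
s_2={s}: !G((r U p))=True G((r U p))=False (r U p)=False r=False p=False
s_3={r,s}: !G((r U p))=True G((r U p))=False (r U p)=True r=True p=False
s_4={p,r,s}: !G((r U p))=True G((r U p))=False (r U p)=True r=True p=True
s_5={s}: !G((r U p))=True G((r U p))=False (r U p)=False r=False p=False

Answer: true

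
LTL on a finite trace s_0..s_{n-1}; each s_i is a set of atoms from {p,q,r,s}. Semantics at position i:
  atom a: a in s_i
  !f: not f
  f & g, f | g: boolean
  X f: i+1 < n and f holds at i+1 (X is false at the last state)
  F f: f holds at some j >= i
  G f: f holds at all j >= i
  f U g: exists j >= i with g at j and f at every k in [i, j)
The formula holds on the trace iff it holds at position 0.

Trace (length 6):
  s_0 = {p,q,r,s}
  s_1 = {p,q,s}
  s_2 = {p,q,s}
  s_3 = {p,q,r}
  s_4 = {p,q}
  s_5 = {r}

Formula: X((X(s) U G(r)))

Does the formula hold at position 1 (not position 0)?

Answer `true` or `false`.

Answer: false

Derivation:
s_0={p,q,r,s}: X((X(s) U G(r)))=False (X(s) U G(r))=False X(s)=True s=True G(r)=False r=True
s_1={p,q,s}: X((X(s) U G(r)))=False (X(s) U G(r))=False X(s)=True s=True G(r)=False r=False
s_2={p,q,s}: X((X(s) U G(r)))=False (X(s) U G(r))=False X(s)=False s=True G(r)=False r=False
s_3={p,q,r}: X((X(s) U G(r)))=False (X(s) U G(r))=False X(s)=False s=False G(r)=False r=True
s_4={p,q}: X((X(s) U G(r)))=True (X(s) U G(r))=False X(s)=False s=False G(r)=False r=False
s_5={r}: X((X(s) U G(r)))=False (X(s) U G(r))=True X(s)=False s=False G(r)=True r=True
Evaluating at position 1: result = False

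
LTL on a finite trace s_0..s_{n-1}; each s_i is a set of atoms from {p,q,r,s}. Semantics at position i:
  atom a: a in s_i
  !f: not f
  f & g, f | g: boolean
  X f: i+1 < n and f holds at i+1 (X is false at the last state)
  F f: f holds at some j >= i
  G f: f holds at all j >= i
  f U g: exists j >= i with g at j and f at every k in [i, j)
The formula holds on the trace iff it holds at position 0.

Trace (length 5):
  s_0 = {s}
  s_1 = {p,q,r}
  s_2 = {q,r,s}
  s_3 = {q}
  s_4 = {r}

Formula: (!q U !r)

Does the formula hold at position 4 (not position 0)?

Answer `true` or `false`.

Answer: false

Derivation:
s_0={s}: (!q U !r)=True !q=True q=False !r=True r=False
s_1={p,q,r}: (!q U !r)=False !q=False q=True !r=False r=True
s_2={q,r,s}: (!q U !r)=False !q=False q=True !r=False r=True
s_3={q}: (!q U !r)=True !q=False q=True !r=True r=False
s_4={r}: (!q U !r)=False !q=True q=False !r=False r=True
Evaluating at position 4: result = False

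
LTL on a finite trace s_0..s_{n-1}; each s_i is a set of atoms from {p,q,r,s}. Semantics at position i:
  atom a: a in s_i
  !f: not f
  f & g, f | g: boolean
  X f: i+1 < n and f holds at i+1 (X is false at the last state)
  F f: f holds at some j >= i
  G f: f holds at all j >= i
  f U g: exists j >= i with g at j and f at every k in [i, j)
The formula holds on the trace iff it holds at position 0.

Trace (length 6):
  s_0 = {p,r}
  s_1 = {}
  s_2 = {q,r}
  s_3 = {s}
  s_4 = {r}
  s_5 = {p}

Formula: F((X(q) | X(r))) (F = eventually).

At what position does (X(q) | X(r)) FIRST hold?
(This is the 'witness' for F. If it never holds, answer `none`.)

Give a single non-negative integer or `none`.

s_0={p,r}: (X(q) | X(r))=False X(q)=False q=False X(r)=False r=True
s_1={}: (X(q) | X(r))=True X(q)=True q=False X(r)=True r=False
s_2={q,r}: (X(q) | X(r))=False X(q)=False q=True X(r)=False r=True
s_3={s}: (X(q) | X(r))=True X(q)=False q=False X(r)=True r=False
s_4={r}: (X(q) | X(r))=False X(q)=False q=False X(r)=False r=True
s_5={p}: (X(q) | X(r))=False X(q)=False q=False X(r)=False r=False
F((X(q) | X(r))) holds; first witness at position 1.

Answer: 1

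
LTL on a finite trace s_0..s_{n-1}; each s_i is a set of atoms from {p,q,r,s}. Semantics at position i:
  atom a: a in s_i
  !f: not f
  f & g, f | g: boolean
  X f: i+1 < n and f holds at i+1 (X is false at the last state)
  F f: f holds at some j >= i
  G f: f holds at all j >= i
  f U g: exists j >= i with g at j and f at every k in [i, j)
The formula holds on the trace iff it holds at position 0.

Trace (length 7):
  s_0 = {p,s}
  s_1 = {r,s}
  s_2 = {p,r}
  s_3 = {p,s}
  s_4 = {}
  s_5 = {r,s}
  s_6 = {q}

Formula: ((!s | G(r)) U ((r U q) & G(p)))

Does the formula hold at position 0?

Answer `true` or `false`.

s_0={p,s}: ((!s | G(r)) U ((r U q) & G(p)))=False (!s | G(r))=False !s=False s=True G(r)=False r=False ((r U q) & G(p))=False (r U q)=False q=False G(p)=False p=True
s_1={r,s}: ((!s | G(r)) U ((r U q) & G(p)))=False (!s | G(r))=False !s=False s=True G(r)=False r=True ((r U q) & G(p))=False (r U q)=False q=False G(p)=False p=False
s_2={p,r}: ((!s | G(r)) U ((r U q) & G(p)))=False (!s | G(r))=True !s=True s=False G(r)=False r=True ((r U q) & G(p))=False (r U q)=False q=False G(p)=False p=True
s_3={p,s}: ((!s | G(r)) U ((r U q) & G(p)))=False (!s | G(r))=False !s=False s=True G(r)=False r=False ((r U q) & G(p))=False (r U q)=False q=False G(p)=False p=True
s_4={}: ((!s | G(r)) U ((r U q) & G(p)))=False (!s | G(r))=True !s=True s=False G(r)=False r=False ((r U q) & G(p))=False (r U q)=False q=False G(p)=False p=False
s_5={r,s}: ((!s | G(r)) U ((r U q) & G(p)))=False (!s | G(r))=False !s=False s=True G(r)=False r=True ((r U q) & G(p))=False (r U q)=True q=False G(p)=False p=False
s_6={q}: ((!s | G(r)) U ((r U q) & G(p)))=False (!s | G(r))=True !s=True s=False G(r)=False r=False ((r U q) & G(p))=False (r U q)=True q=True G(p)=False p=False

Answer: false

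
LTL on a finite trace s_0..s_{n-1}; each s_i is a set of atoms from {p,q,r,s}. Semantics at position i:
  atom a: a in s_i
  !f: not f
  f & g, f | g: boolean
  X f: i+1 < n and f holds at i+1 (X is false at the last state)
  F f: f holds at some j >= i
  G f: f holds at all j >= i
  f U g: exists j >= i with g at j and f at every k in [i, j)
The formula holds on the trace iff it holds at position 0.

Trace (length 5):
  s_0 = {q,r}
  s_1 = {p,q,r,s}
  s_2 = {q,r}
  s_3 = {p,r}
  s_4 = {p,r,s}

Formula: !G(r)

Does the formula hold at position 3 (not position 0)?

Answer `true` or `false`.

Answer: false

Derivation:
s_0={q,r}: !G(r)=False G(r)=True r=True
s_1={p,q,r,s}: !G(r)=False G(r)=True r=True
s_2={q,r}: !G(r)=False G(r)=True r=True
s_3={p,r}: !G(r)=False G(r)=True r=True
s_4={p,r,s}: !G(r)=False G(r)=True r=True
Evaluating at position 3: result = False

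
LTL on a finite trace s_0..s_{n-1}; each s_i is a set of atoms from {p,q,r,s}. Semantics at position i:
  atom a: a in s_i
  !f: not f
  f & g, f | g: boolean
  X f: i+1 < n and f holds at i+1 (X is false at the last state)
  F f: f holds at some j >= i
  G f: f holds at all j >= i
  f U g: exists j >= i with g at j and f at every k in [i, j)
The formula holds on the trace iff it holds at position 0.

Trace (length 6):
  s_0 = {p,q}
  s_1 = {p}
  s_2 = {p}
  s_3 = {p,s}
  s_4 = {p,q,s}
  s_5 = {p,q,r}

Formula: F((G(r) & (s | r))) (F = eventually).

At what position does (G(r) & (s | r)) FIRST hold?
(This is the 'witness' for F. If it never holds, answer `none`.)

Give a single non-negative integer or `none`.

s_0={p,q}: (G(r) & (s | r))=False G(r)=False r=False (s | r)=False s=False
s_1={p}: (G(r) & (s | r))=False G(r)=False r=False (s | r)=False s=False
s_2={p}: (G(r) & (s | r))=False G(r)=False r=False (s | r)=False s=False
s_3={p,s}: (G(r) & (s | r))=False G(r)=False r=False (s | r)=True s=True
s_4={p,q,s}: (G(r) & (s | r))=False G(r)=False r=False (s | r)=True s=True
s_5={p,q,r}: (G(r) & (s | r))=True G(r)=True r=True (s | r)=True s=False
F((G(r) & (s | r))) holds; first witness at position 5.

Answer: 5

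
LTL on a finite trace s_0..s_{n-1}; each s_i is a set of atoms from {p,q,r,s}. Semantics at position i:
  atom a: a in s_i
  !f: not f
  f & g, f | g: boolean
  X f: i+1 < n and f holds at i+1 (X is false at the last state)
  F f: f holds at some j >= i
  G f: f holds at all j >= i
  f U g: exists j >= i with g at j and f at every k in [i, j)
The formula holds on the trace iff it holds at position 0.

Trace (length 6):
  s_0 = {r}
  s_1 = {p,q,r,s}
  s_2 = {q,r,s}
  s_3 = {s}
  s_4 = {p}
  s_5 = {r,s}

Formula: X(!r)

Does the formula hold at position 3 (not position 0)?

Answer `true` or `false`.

s_0={r}: X(!r)=False !r=False r=True
s_1={p,q,r,s}: X(!r)=False !r=False r=True
s_2={q,r,s}: X(!r)=True !r=False r=True
s_3={s}: X(!r)=True !r=True r=False
s_4={p}: X(!r)=False !r=True r=False
s_5={r,s}: X(!r)=False !r=False r=True
Evaluating at position 3: result = True

Answer: true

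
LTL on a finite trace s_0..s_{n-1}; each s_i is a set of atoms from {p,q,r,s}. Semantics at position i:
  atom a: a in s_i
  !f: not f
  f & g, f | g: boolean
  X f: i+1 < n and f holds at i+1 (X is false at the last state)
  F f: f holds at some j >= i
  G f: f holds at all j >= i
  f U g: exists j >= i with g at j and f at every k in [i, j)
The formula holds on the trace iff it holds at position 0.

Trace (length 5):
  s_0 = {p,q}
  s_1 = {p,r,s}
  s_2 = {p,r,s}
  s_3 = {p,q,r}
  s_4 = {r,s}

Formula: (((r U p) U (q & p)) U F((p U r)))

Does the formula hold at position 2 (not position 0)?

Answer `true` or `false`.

s_0={p,q}: (((r U p) U (q & p)) U F((p U r)))=True ((r U p) U (q & p))=True (r U p)=True r=False p=True (q & p)=True q=True F((p U r))=True (p U r)=True
s_1={p,r,s}: (((r U p) U (q & p)) U F((p U r)))=True ((r U p) U (q & p))=True (r U p)=True r=True p=True (q & p)=False q=False F((p U r))=True (p U r)=True
s_2={p,r,s}: (((r U p) U (q & p)) U F((p U r)))=True ((r U p) U (q & p))=True (r U p)=True r=True p=True (q & p)=False q=False F((p U r))=True (p U r)=True
s_3={p,q,r}: (((r U p) U (q & p)) U F((p U r)))=True ((r U p) U (q & p))=True (r U p)=True r=True p=True (q & p)=True q=True F((p U r))=True (p U r)=True
s_4={r,s}: (((r U p) U (q & p)) U F((p U r)))=True ((r U p) U (q & p))=False (r U p)=False r=True p=False (q & p)=False q=False F((p U r))=True (p U r)=True
Evaluating at position 2: result = True

Answer: true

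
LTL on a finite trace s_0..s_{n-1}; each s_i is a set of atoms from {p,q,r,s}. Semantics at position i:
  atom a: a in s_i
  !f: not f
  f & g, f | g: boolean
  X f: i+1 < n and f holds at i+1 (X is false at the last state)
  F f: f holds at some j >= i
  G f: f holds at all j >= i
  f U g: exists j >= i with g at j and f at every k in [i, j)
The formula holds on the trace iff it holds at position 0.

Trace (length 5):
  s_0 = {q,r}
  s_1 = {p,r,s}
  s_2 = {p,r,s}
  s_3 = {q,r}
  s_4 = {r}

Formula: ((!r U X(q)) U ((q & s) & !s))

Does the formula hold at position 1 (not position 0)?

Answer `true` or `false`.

s_0={q,r}: ((!r U X(q)) U ((q & s) & !s))=False (!r U X(q))=False !r=False r=True X(q)=False q=True ((q & s) & !s)=False (q & s)=False s=False !s=True
s_1={p,r,s}: ((!r U X(q)) U ((q & s) & !s))=False (!r U X(q))=False !r=False r=True X(q)=False q=False ((q & s) & !s)=False (q & s)=False s=True !s=False
s_2={p,r,s}: ((!r U X(q)) U ((q & s) & !s))=False (!r U X(q))=True !r=False r=True X(q)=True q=False ((q & s) & !s)=False (q & s)=False s=True !s=False
s_3={q,r}: ((!r U X(q)) U ((q & s) & !s))=False (!r U X(q))=False !r=False r=True X(q)=False q=True ((q & s) & !s)=False (q & s)=False s=False !s=True
s_4={r}: ((!r U X(q)) U ((q & s) & !s))=False (!r U X(q))=False !r=False r=True X(q)=False q=False ((q & s) & !s)=False (q & s)=False s=False !s=True
Evaluating at position 1: result = False

Answer: false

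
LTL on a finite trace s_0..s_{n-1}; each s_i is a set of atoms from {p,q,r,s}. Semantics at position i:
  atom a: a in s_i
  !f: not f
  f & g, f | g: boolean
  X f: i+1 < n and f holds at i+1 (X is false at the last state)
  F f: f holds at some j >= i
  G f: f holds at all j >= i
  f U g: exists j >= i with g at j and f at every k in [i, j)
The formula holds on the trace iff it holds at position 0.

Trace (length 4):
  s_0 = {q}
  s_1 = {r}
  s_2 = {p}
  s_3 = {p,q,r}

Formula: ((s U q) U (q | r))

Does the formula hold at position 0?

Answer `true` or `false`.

Answer: true

Derivation:
s_0={q}: ((s U q) U (q | r))=True (s U q)=True s=False q=True (q | r)=True r=False
s_1={r}: ((s U q) U (q | r))=True (s U q)=False s=False q=False (q | r)=True r=True
s_2={p}: ((s U q) U (q | r))=False (s U q)=False s=False q=False (q | r)=False r=False
s_3={p,q,r}: ((s U q) U (q | r))=True (s U q)=True s=False q=True (q | r)=True r=True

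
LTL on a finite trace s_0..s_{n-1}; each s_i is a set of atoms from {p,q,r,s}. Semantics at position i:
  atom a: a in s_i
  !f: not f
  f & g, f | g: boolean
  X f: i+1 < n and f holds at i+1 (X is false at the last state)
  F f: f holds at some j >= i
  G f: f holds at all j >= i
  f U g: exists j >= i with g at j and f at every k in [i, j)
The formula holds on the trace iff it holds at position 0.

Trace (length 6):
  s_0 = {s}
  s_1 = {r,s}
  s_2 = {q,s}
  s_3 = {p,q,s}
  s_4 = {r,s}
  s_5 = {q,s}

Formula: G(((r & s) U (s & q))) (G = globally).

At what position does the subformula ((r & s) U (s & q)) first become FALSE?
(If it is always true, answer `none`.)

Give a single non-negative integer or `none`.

Answer: 0

Derivation:
s_0={s}: ((r & s) U (s & q))=False (r & s)=False r=False s=True (s & q)=False q=False
s_1={r,s}: ((r & s) U (s & q))=True (r & s)=True r=True s=True (s & q)=False q=False
s_2={q,s}: ((r & s) U (s & q))=True (r & s)=False r=False s=True (s & q)=True q=True
s_3={p,q,s}: ((r & s) U (s & q))=True (r & s)=False r=False s=True (s & q)=True q=True
s_4={r,s}: ((r & s) U (s & q))=True (r & s)=True r=True s=True (s & q)=False q=False
s_5={q,s}: ((r & s) U (s & q))=True (r & s)=False r=False s=True (s & q)=True q=True
G(((r & s) U (s & q))) holds globally = False
First violation at position 0.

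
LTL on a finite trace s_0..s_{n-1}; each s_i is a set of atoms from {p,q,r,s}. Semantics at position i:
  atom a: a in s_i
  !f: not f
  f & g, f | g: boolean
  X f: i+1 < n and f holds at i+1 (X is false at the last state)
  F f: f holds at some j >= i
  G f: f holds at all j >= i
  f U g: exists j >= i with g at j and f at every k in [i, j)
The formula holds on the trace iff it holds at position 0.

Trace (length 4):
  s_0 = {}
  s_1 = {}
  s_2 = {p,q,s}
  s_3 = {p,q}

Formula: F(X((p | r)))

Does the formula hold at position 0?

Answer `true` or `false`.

s_0={}: F(X((p | r)))=True X((p | r))=False (p | r)=False p=False r=False
s_1={}: F(X((p | r)))=True X((p | r))=True (p | r)=False p=False r=False
s_2={p,q,s}: F(X((p | r)))=True X((p | r))=True (p | r)=True p=True r=False
s_3={p,q}: F(X((p | r)))=False X((p | r))=False (p | r)=True p=True r=False

Answer: true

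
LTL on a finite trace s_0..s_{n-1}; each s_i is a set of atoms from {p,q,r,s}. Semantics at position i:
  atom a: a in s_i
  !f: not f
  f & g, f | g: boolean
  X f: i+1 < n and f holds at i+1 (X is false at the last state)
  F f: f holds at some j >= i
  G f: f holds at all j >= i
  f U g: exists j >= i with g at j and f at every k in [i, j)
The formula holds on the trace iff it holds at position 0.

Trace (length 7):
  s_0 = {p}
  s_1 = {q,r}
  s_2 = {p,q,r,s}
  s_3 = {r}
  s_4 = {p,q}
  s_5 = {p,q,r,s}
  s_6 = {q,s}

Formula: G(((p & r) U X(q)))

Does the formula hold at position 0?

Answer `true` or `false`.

s_0={p}: G(((p & r) U X(q)))=False ((p & r) U X(q))=True (p & r)=False p=True r=False X(q)=True q=False
s_1={q,r}: G(((p & r) U X(q)))=False ((p & r) U X(q))=True (p & r)=False p=False r=True X(q)=True q=True
s_2={p,q,r,s}: G(((p & r) U X(q)))=False ((p & r) U X(q))=True (p & r)=True p=True r=True X(q)=False q=True
s_3={r}: G(((p & r) U X(q)))=False ((p & r) U X(q))=True (p & r)=False p=False r=True X(q)=True q=False
s_4={p,q}: G(((p & r) U X(q)))=False ((p & r) U X(q))=True (p & r)=False p=True r=False X(q)=True q=True
s_5={p,q,r,s}: G(((p & r) U X(q)))=False ((p & r) U X(q))=True (p & r)=True p=True r=True X(q)=True q=True
s_6={q,s}: G(((p & r) U X(q)))=False ((p & r) U X(q))=False (p & r)=False p=False r=False X(q)=False q=True

Answer: false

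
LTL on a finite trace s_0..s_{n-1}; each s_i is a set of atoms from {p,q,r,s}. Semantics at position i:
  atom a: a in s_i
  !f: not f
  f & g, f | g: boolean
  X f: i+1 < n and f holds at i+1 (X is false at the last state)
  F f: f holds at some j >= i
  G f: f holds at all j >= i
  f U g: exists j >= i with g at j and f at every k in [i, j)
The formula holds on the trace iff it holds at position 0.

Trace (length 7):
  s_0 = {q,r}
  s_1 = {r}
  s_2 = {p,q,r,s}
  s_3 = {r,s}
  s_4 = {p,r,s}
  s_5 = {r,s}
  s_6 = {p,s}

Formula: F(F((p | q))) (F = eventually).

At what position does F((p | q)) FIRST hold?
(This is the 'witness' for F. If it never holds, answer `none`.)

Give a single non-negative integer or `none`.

Answer: 0

Derivation:
s_0={q,r}: F((p | q))=True (p | q)=True p=False q=True
s_1={r}: F((p | q))=True (p | q)=False p=False q=False
s_2={p,q,r,s}: F((p | q))=True (p | q)=True p=True q=True
s_3={r,s}: F((p | q))=True (p | q)=False p=False q=False
s_4={p,r,s}: F((p | q))=True (p | q)=True p=True q=False
s_5={r,s}: F((p | q))=True (p | q)=False p=False q=False
s_6={p,s}: F((p | q))=True (p | q)=True p=True q=False
F(F((p | q))) holds; first witness at position 0.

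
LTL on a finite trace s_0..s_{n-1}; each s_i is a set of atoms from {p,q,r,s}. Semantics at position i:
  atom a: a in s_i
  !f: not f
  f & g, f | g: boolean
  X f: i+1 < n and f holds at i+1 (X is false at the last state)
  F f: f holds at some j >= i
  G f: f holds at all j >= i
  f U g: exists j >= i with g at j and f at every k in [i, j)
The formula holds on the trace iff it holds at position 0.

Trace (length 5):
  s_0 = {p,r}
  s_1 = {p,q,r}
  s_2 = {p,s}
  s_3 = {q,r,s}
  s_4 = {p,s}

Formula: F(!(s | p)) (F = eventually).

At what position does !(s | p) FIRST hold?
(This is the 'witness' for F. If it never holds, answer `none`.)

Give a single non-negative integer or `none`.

s_0={p,r}: !(s | p)=False (s | p)=True s=False p=True
s_1={p,q,r}: !(s | p)=False (s | p)=True s=False p=True
s_2={p,s}: !(s | p)=False (s | p)=True s=True p=True
s_3={q,r,s}: !(s | p)=False (s | p)=True s=True p=False
s_4={p,s}: !(s | p)=False (s | p)=True s=True p=True
F(!(s | p)) does not hold (no witness exists).

Answer: none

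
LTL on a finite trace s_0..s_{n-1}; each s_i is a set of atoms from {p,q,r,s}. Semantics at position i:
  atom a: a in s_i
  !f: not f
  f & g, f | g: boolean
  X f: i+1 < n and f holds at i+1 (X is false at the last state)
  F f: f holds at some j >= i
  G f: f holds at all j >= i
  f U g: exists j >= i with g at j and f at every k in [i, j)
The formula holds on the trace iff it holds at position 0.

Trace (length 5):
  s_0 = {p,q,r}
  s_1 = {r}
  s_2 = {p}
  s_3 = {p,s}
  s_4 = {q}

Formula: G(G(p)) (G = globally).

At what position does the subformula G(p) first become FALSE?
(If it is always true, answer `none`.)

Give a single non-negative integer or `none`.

s_0={p,q,r}: G(p)=False p=True
s_1={r}: G(p)=False p=False
s_2={p}: G(p)=False p=True
s_3={p,s}: G(p)=False p=True
s_4={q}: G(p)=False p=False
G(G(p)) holds globally = False
First violation at position 0.

Answer: 0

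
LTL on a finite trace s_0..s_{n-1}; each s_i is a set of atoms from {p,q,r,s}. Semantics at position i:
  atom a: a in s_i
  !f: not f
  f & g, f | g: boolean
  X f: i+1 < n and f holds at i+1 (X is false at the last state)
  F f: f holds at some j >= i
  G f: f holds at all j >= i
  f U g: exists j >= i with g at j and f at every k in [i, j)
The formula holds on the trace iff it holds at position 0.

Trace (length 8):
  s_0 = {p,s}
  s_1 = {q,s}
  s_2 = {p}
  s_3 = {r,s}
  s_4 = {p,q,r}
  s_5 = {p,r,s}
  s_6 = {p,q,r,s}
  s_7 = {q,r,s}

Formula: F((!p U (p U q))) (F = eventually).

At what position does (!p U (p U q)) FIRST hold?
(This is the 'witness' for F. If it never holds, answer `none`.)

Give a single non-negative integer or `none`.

Answer: 0

Derivation:
s_0={p,s}: (!p U (p U q))=True !p=False p=True (p U q)=True q=False
s_1={q,s}: (!p U (p U q))=True !p=True p=False (p U q)=True q=True
s_2={p}: (!p U (p U q))=False !p=False p=True (p U q)=False q=False
s_3={r,s}: (!p U (p U q))=True !p=True p=False (p U q)=False q=False
s_4={p,q,r}: (!p U (p U q))=True !p=False p=True (p U q)=True q=True
s_5={p,r,s}: (!p U (p U q))=True !p=False p=True (p U q)=True q=False
s_6={p,q,r,s}: (!p U (p U q))=True !p=False p=True (p U q)=True q=True
s_7={q,r,s}: (!p U (p U q))=True !p=True p=False (p U q)=True q=True
F((!p U (p U q))) holds; first witness at position 0.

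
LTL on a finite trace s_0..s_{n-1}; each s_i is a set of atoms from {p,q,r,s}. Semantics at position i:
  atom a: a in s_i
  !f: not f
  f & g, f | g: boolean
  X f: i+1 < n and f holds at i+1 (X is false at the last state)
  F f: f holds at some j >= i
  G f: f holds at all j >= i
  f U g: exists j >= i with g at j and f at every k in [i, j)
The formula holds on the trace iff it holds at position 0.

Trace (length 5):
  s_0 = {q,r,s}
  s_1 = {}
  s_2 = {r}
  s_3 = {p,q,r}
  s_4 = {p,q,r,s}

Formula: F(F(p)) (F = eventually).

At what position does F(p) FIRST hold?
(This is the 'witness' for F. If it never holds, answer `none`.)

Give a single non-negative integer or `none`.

Answer: 0

Derivation:
s_0={q,r,s}: F(p)=True p=False
s_1={}: F(p)=True p=False
s_2={r}: F(p)=True p=False
s_3={p,q,r}: F(p)=True p=True
s_4={p,q,r,s}: F(p)=True p=True
F(F(p)) holds; first witness at position 0.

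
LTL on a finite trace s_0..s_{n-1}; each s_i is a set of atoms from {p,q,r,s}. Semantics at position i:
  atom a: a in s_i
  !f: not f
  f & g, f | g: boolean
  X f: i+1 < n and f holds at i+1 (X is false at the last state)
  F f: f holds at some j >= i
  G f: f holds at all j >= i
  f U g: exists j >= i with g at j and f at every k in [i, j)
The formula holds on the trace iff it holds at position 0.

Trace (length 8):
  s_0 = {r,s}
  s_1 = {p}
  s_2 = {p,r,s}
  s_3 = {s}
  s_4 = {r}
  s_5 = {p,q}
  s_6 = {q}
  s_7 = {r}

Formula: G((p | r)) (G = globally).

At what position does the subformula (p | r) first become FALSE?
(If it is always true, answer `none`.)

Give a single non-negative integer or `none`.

Answer: 3

Derivation:
s_0={r,s}: (p | r)=True p=False r=True
s_1={p}: (p | r)=True p=True r=False
s_2={p,r,s}: (p | r)=True p=True r=True
s_3={s}: (p | r)=False p=False r=False
s_4={r}: (p | r)=True p=False r=True
s_5={p,q}: (p | r)=True p=True r=False
s_6={q}: (p | r)=False p=False r=False
s_7={r}: (p | r)=True p=False r=True
G((p | r)) holds globally = False
First violation at position 3.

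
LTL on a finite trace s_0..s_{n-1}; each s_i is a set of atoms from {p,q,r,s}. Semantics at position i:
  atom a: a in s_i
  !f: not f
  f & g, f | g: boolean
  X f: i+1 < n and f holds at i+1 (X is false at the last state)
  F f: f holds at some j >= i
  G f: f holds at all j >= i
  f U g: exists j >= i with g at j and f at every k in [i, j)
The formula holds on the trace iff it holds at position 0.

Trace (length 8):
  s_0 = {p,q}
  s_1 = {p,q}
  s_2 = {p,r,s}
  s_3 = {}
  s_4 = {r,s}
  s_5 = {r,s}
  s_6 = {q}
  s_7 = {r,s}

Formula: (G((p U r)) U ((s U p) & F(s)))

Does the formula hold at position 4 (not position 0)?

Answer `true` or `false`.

s_0={p,q}: (G((p U r)) U ((s U p) & F(s)))=True G((p U r))=False (p U r)=True p=True r=False ((s U p) & F(s))=True (s U p)=True s=False F(s)=True
s_1={p,q}: (G((p U r)) U ((s U p) & F(s)))=True G((p U r))=False (p U r)=True p=True r=False ((s U p) & F(s))=True (s U p)=True s=False F(s)=True
s_2={p,r,s}: (G((p U r)) U ((s U p) & F(s)))=True G((p U r))=False (p U r)=True p=True r=True ((s U p) & F(s))=True (s U p)=True s=True F(s)=True
s_3={}: (G((p U r)) U ((s U p) & F(s)))=False G((p U r))=False (p U r)=False p=False r=False ((s U p) & F(s))=False (s U p)=False s=False F(s)=True
s_4={r,s}: (G((p U r)) U ((s U p) & F(s)))=False G((p U r))=False (p U r)=True p=False r=True ((s U p) & F(s))=False (s U p)=False s=True F(s)=True
s_5={r,s}: (G((p U r)) U ((s U p) & F(s)))=False G((p U r))=False (p U r)=True p=False r=True ((s U p) & F(s))=False (s U p)=False s=True F(s)=True
s_6={q}: (G((p U r)) U ((s U p) & F(s)))=False G((p U r))=False (p U r)=False p=False r=False ((s U p) & F(s))=False (s U p)=False s=False F(s)=True
s_7={r,s}: (G((p U r)) U ((s U p) & F(s)))=False G((p U r))=True (p U r)=True p=False r=True ((s U p) & F(s))=False (s U p)=False s=True F(s)=True
Evaluating at position 4: result = False

Answer: false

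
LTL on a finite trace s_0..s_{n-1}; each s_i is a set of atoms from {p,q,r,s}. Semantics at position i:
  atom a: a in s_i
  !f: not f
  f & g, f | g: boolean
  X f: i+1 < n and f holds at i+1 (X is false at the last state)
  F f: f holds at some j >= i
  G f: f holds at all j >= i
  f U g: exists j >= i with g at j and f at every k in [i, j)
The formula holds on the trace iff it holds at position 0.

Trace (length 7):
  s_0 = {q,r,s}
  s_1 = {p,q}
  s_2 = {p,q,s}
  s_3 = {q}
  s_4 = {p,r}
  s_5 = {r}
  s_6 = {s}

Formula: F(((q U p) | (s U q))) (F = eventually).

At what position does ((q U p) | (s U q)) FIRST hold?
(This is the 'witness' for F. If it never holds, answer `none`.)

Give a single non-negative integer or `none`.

s_0={q,r,s}: ((q U p) | (s U q))=True (q U p)=True q=True p=False (s U q)=True s=True
s_1={p,q}: ((q U p) | (s U q))=True (q U p)=True q=True p=True (s U q)=True s=False
s_2={p,q,s}: ((q U p) | (s U q))=True (q U p)=True q=True p=True (s U q)=True s=True
s_3={q}: ((q U p) | (s U q))=True (q U p)=True q=True p=False (s U q)=True s=False
s_4={p,r}: ((q U p) | (s U q))=True (q U p)=True q=False p=True (s U q)=False s=False
s_5={r}: ((q U p) | (s U q))=False (q U p)=False q=False p=False (s U q)=False s=False
s_6={s}: ((q U p) | (s U q))=False (q U p)=False q=False p=False (s U q)=False s=True
F(((q U p) | (s U q))) holds; first witness at position 0.

Answer: 0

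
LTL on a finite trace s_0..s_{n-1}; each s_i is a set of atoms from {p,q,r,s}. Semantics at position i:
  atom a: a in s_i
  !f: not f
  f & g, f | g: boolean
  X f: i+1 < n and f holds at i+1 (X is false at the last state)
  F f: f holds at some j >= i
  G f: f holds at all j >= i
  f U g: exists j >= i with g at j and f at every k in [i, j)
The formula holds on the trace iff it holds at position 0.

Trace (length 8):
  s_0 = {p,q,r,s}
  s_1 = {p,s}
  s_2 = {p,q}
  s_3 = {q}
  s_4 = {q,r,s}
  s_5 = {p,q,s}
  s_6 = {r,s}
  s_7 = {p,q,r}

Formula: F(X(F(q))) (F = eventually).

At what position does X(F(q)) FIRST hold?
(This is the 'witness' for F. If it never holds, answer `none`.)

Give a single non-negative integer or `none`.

s_0={p,q,r,s}: X(F(q))=True F(q)=True q=True
s_1={p,s}: X(F(q))=True F(q)=True q=False
s_2={p,q}: X(F(q))=True F(q)=True q=True
s_3={q}: X(F(q))=True F(q)=True q=True
s_4={q,r,s}: X(F(q))=True F(q)=True q=True
s_5={p,q,s}: X(F(q))=True F(q)=True q=True
s_6={r,s}: X(F(q))=True F(q)=True q=False
s_7={p,q,r}: X(F(q))=False F(q)=True q=True
F(X(F(q))) holds; first witness at position 0.

Answer: 0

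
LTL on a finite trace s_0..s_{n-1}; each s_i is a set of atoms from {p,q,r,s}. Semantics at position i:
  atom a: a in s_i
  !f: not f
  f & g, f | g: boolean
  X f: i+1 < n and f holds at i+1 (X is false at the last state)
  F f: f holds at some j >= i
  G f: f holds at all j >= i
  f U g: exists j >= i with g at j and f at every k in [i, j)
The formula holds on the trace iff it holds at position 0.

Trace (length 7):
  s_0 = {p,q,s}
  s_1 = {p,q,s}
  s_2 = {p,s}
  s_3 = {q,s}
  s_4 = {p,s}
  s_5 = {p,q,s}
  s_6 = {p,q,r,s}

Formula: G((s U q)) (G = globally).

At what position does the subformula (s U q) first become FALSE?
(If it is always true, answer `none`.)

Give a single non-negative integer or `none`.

Answer: none

Derivation:
s_0={p,q,s}: (s U q)=True s=True q=True
s_1={p,q,s}: (s U q)=True s=True q=True
s_2={p,s}: (s U q)=True s=True q=False
s_3={q,s}: (s U q)=True s=True q=True
s_4={p,s}: (s U q)=True s=True q=False
s_5={p,q,s}: (s U q)=True s=True q=True
s_6={p,q,r,s}: (s U q)=True s=True q=True
G((s U q)) holds globally = True
No violation — formula holds at every position.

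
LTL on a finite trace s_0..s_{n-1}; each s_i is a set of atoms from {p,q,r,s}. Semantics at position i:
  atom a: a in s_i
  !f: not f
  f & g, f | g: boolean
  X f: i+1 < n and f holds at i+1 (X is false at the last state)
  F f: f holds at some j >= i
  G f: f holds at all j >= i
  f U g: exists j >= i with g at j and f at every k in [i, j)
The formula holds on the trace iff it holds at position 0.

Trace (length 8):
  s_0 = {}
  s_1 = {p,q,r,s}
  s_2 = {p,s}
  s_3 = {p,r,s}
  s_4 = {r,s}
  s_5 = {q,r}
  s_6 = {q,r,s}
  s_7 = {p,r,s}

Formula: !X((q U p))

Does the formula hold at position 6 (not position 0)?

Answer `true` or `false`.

Answer: false

Derivation:
s_0={}: !X((q U p))=False X((q U p))=True (q U p)=False q=False p=False
s_1={p,q,r,s}: !X((q U p))=False X((q U p))=True (q U p)=True q=True p=True
s_2={p,s}: !X((q U p))=False X((q U p))=True (q U p)=True q=False p=True
s_3={p,r,s}: !X((q U p))=True X((q U p))=False (q U p)=True q=False p=True
s_4={r,s}: !X((q U p))=False X((q U p))=True (q U p)=False q=False p=False
s_5={q,r}: !X((q U p))=False X((q U p))=True (q U p)=True q=True p=False
s_6={q,r,s}: !X((q U p))=False X((q U p))=True (q U p)=True q=True p=False
s_7={p,r,s}: !X((q U p))=True X((q U p))=False (q U p)=True q=False p=True
Evaluating at position 6: result = False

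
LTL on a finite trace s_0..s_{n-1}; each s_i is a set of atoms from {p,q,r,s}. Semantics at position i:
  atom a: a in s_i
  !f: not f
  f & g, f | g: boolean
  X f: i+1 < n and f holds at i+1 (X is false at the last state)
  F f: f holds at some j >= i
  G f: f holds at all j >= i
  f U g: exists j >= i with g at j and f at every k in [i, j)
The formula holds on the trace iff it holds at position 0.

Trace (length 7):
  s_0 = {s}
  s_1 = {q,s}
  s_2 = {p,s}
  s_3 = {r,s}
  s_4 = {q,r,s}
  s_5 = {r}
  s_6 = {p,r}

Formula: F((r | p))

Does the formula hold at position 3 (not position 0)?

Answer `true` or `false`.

Answer: true

Derivation:
s_0={s}: F((r | p))=True (r | p)=False r=False p=False
s_1={q,s}: F((r | p))=True (r | p)=False r=False p=False
s_2={p,s}: F((r | p))=True (r | p)=True r=False p=True
s_3={r,s}: F((r | p))=True (r | p)=True r=True p=False
s_4={q,r,s}: F((r | p))=True (r | p)=True r=True p=False
s_5={r}: F((r | p))=True (r | p)=True r=True p=False
s_6={p,r}: F((r | p))=True (r | p)=True r=True p=True
Evaluating at position 3: result = True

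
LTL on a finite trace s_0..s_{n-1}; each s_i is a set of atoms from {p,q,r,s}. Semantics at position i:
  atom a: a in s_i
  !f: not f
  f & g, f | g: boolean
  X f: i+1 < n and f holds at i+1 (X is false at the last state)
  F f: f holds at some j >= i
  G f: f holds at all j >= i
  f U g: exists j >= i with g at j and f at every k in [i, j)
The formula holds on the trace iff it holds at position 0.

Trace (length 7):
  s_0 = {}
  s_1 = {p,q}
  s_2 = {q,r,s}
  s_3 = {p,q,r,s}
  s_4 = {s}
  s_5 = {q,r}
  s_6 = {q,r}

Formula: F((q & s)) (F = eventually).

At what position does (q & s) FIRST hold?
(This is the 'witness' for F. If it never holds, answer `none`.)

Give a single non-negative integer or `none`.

Answer: 2

Derivation:
s_0={}: (q & s)=False q=False s=False
s_1={p,q}: (q & s)=False q=True s=False
s_2={q,r,s}: (q & s)=True q=True s=True
s_3={p,q,r,s}: (q & s)=True q=True s=True
s_4={s}: (q & s)=False q=False s=True
s_5={q,r}: (q & s)=False q=True s=False
s_6={q,r}: (q & s)=False q=True s=False
F((q & s)) holds; first witness at position 2.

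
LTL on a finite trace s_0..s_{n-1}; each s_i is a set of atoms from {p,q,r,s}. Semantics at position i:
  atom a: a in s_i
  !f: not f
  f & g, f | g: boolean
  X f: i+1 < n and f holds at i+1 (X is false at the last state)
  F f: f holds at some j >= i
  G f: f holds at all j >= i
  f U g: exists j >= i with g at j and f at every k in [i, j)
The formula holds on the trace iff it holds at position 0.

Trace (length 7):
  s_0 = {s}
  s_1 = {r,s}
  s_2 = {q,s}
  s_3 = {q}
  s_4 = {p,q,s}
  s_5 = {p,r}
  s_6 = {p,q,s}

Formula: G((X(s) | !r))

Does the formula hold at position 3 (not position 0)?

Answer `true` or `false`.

s_0={s}: G((X(s) | !r))=True (X(s) | !r)=True X(s)=True s=True !r=True r=False
s_1={r,s}: G((X(s) | !r))=True (X(s) | !r)=True X(s)=True s=True !r=False r=True
s_2={q,s}: G((X(s) | !r))=True (X(s) | !r)=True X(s)=False s=True !r=True r=False
s_3={q}: G((X(s) | !r))=True (X(s) | !r)=True X(s)=True s=False !r=True r=False
s_4={p,q,s}: G((X(s) | !r))=True (X(s) | !r)=True X(s)=False s=True !r=True r=False
s_5={p,r}: G((X(s) | !r))=True (X(s) | !r)=True X(s)=True s=False !r=False r=True
s_6={p,q,s}: G((X(s) | !r))=True (X(s) | !r)=True X(s)=False s=True !r=True r=False
Evaluating at position 3: result = True

Answer: true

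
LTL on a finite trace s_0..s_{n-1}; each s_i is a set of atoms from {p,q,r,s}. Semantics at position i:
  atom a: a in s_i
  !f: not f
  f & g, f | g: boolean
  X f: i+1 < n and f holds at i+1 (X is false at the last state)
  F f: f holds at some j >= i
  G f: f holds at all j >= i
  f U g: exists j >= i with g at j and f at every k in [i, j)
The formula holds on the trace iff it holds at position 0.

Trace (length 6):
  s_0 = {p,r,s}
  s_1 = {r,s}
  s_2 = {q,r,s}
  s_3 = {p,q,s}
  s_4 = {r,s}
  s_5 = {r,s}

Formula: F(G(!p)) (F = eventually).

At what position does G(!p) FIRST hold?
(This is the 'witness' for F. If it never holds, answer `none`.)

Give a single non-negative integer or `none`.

s_0={p,r,s}: G(!p)=False !p=False p=True
s_1={r,s}: G(!p)=False !p=True p=False
s_2={q,r,s}: G(!p)=False !p=True p=False
s_3={p,q,s}: G(!p)=False !p=False p=True
s_4={r,s}: G(!p)=True !p=True p=False
s_5={r,s}: G(!p)=True !p=True p=False
F(G(!p)) holds; first witness at position 4.

Answer: 4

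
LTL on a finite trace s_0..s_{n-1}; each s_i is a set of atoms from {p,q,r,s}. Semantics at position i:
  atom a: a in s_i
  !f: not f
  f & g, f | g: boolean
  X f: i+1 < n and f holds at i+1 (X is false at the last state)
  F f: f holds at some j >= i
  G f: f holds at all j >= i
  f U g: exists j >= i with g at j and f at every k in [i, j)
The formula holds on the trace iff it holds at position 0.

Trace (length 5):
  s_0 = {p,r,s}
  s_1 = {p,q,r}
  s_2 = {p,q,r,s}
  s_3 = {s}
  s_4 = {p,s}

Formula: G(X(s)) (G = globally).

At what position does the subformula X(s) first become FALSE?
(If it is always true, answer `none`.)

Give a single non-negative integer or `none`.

s_0={p,r,s}: X(s)=False s=True
s_1={p,q,r}: X(s)=True s=False
s_2={p,q,r,s}: X(s)=True s=True
s_3={s}: X(s)=True s=True
s_4={p,s}: X(s)=False s=True
G(X(s)) holds globally = False
First violation at position 0.

Answer: 0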